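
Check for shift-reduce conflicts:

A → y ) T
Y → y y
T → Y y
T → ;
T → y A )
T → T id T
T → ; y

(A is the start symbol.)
Yes — I4: [T → ; .] vs [T → ; . y]; I5: [A → y ) T .] vs [T → T . id T]; I9: [Y → y y .] vs [A → y . ) T]; I13: [T → T id T .] vs [T → T . id T]

Augment with A' → A and build the canonical LR(0) collection (I0 = CLOSURE({[A' → . A]}), then GOTO on every symbol after a dot until no new states appear). It has 15 states:
  I0: { [A → . y ) T], [A' → . A] }  — shift
  I1: { [A' → A .] }  — accept
  I2: { [A → y . ) T] }  — shift
  I3: { [A → y ) . T], [T → . ; y], [T → . ;], [T → . T id T], [T → . Y y], [T → . y A )], [Y → . y y] }  — shift
  I4: { [T → ; . y], [T → ; .] }  — shift, reduce
  I5: { [A → y ) T .], [T → T . id T] }  — shift, reduce
  I6: { [T → Y . y] }  — shift
  I7: { [A → . y ) T], [T → y . A )], [Y → y . y] }  — shift
  I8: { [T → y A . )] }  — shift
  I9: { [A → y . ) T], [Y → y y .] }  — shift, reduce
  I10: { [T → y A ) .] }  — reduce
  I11: { [T → Y y .] }  — reduce
  I12: { [T → . ; y], [T → . ;], [T → . T id T], [T → . Y y], [T → . y A )], [T → T id . T], [Y → . y y] }  — shift
  I13: { [T → T . id T], [T → T id T .] }  — shift, reduce
  I14: { [T → ; y .] }  — reduce

I4 contains reduce item [T → ; .] and shift item [T → ; . y] — shift-reduce conflict.
I5 contains reduce item [A → y ) T .] and shift item [T → T . id T] — shift-reduce conflict.
I9 contains reduce item [Y → y y .] and shift item [A → y . ) T] — shift-reduce conflict.
I13 contains reduce item [T → T id T .] and shift item [T → T . id T] — shift-reduce conflict.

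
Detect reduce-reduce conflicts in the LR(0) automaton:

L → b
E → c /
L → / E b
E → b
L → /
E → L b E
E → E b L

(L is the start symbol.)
Yes — I6: [E → b .] vs [L → b .]

Augment with L' → L and build the canonical LR(0) collection (I0 = CLOSURE({[L' → . L]}), then GOTO on every symbol after a dot until no new states appear). It has 14 states:
  I0: { [L → . / E b], [L → . /], [L → . b], [L' → . L] }  — shift
  I1: { [E → . E b L], [E → . L b E], [E → . b], [E → . c /], [L → . / E b], [L → . /], [L → . b], [L → / . E b], [L → / .] }  — shift, reduce
  I2: { [L' → L .] }  — accept
  I3: { [L → b .] }  — reduce
  I4: { [E → E . b L], [L → / E . b] }  — shift
  I5: { [E → L . b E] }  — shift
  I6: { [E → b .], [L → b .] }  — 2 reduces
  I7: { [E → c . /] }  — shift
  I8: { [E → c / .] }  — reduce
  I9: { [E → . E b L], [E → . L b E], [E → . b], [E → . c /], [E → L b . E], [L → . / E b], [L → . /], [L → . b] }  — shift
  I10: { [E → E . b L], [E → L b E .] }  — shift, reduce
  I11: { [E → E b . L], [L → . / E b], [L → . /], [L → . b] }  — shift
  I12: { [E → E b L .] }  — reduce
  I13: { [E → E b . L], [L → . / E b], [L → . /], [L → . b], [L → / E b .] }  — shift, reduce

I6 contains complete items [E → b .], [L → b .] — reduce-reduce conflict.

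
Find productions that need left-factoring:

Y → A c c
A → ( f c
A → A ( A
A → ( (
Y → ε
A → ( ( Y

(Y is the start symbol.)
Yes, A has productions with common prefix '('

Left-factoring is needed when two productions for the same non-terminal
share a common prefix on the right-hand side.

Productions for Y:
  Y → A c c
  Y → ε
Productions for A:
  A → ( f c
  A → A ( A
  A → ( (
  A → ( ( Y

Found common prefix '(' in productions for A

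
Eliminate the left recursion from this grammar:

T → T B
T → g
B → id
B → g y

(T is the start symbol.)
T is directly left-recursive. The standard transformation for
  A → A α₁ | ... | A α_m | β₁ | ... | β_n
is
  A  → β₁ A' | ... | β_n A'
  A' → α₁ A' | ... | α_m A' | ε

T → g becomes T → g T'
T → T B becomes T' → B T'
Add T' → ε

Productions for other non-terminals are unchanged:
  B → id
  B → g y

Resulting grammar:
T → g T'
T' → B T'
T' → ε
B → id
B → g y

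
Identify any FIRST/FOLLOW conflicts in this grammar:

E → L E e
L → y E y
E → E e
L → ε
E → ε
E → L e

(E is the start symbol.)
Yes. E → L E e with FOLLOW(E) on { 'e', 'y' }; E → E e with FOLLOW(E) on { 'e', 'y' }; E → L e with FOLLOW(E) on { 'e', 'y' }; L → y E y with FOLLOW(L) on { 'y' }

Nullable non-terminals: E, L.
FIRST sets used below: FIRST(L) = { 'y', ε }, FIRST(E) = { 'e', 'y', ε }

E: nullable alternative(s) E → ε; FOLLOW(E) = { $, 'e', 'y' }
  E → L E e: FIRST \ {ε} = { 'e', 'y' } — overlaps FOLLOW(E) on { 'e', 'y' }: CONFLICT
  E → E e: FIRST \ {ε} = { 'e', 'y' } — overlaps FOLLOW(E) on { 'e', 'y' }: CONFLICT
  E → ε: FIRST \ {ε} = { } — this is the only nullable alternative, skip
  E → L e: FIRST \ {ε} = { 'e', 'y' } — overlaps FOLLOW(E) on { 'e', 'y' }: CONFLICT

L: nullable alternative(s) L → ε; FOLLOW(L) = { 'e', 'y' }
  L → y E y: FIRST \ {ε} = { 'y' } — overlaps FOLLOW(L) on { 'y' }: CONFLICT
  L → ε: FIRST \ {ε} = { } — this is the only nullable alternative, skip

So the grammar has 4 FIRST/FOLLOW conflicts (marked CONFLICT above).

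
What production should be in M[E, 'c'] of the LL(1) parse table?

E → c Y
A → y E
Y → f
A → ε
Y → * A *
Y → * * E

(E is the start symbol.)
E → c Y

To find M[E, 'c'], we find productions for E where 'c' is in the predict set (PREDICT(N → α) = (FIRST(α) \ {ε}) ∪ (FOLLOW(N) if α ⇒* ε)).

E → c Y: PREDICT = { 'c' }
  'c' is in predict set, so this production goes in M[E, 'c']

M[E, 'c'] = E → c Y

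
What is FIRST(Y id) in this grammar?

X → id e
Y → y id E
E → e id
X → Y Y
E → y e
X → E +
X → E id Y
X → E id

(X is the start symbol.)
FIRST sets of the non-terminals involved (from the grammar, by fixed-point iteration):
  FIRST(Y) = { 'y' }

To compute FIRST(Y id), process the symbols left to right:
Symbol Y is a non-terminal. Add FIRST(Y) \ {ε} = { 'y' }
Y is not nullable (ε ∉ FIRST(Y)), so stop here.
FIRST(Y id) = { 'y' }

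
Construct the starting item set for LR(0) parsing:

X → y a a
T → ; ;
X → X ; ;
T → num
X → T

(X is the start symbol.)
{ [T → . ; ;], [T → . num], [X → . T], [X → . X ; ;], [X → . y a a], [X' → . X] }

First, augment the grammar with X' → X
I₀ = CLOSURE({ [X' → . X] }):
  [X' → . X] has the dot before X: add [X → . y a a], [X → . X ; ;], [X → . T]
  [X → . T] has the dot before T: add [T → . ; ;], [T → . num]
No further items can be added.

I₀ = { [T → . ; ;], [T → . num], [X → . T], [X → . X ; ;], [X → . y a a], [X' → . X] }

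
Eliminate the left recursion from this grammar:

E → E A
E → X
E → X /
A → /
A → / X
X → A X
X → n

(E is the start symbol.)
E → X E'
E → X / E'
E' → A E'
E' → ε
A → /
A → / X
X → A X
X → n

E is directly left-recursive. The standard transformation for
  A → A α₁ | ... | A α_m | β₁ | ... | β_n
is
  A  → β₁ A' | ... | β_n A'
  A' → α₁ A' | ... | α_m A' | ε

E → X becomes E → X E'
E → X / becomes E → X / E'
E → E A becomes E' → A E'
Add E' → ε

Productions for other non-terminals are unchanged:
  A → /
  A → / X
  X → A X
  X → n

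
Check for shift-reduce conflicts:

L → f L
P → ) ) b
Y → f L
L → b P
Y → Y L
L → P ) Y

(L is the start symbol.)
Yes — I9: [L → P ) Y .] vs [L → . b P]

A shift-reduce conflict occurs when an LR(0) state has both:
  - a complete (reduce) item [A → α .] (dot at the end), and
  - a shift item [B → β . c γ] (dot before a terminal).

Augment with L' → L and build the canonical LR(0) collection (I0 = CLOSURE({[L' → . L]}), then GOTO on every symbol after a dot until no new states appear). It has 15 states:
  I0: { [L → . P ) Y], [L → . b P], [L → . f L], [L' → . L], [P → . ) ) b] }  — shift
  I1: { [P → ) . ) b] }  — shift
  I2: { [L' → L .] }  — accept
  I3: { [L → P . ) Y] }  — shift
  I4: { [L → b . P], [P → . ) ) b] }  — shift
  I5: { [L → . P ) Y], [L → . b P], [L → . f L], [L → f . L], [P → . ) ) b] }  — shift
  I6: { [L → f L .] }  — reduce
  I7: { [L → b P .] }  — reduce
  I8: { [L → P ) . Y], [Y → . Y L], [Y → . f L] }  — shift
  I9: { [L → . P ) Y], [L → . b P], [L → . f L], [L → P ) Y .], [P → . ) ) b], [Y → Y . L] }  — shift, reduce
  I10: { [L → . P ) Y], [L → . b P], [L → . f L], [P → . ) ) b], [Y → f . L] }  — shift
  I11: { [Y → f L .] }  — reduce
  I12: { [Y → Y L .] }  — reduce
  I13: { [P → ) ) . b] }  — shift
  I14: { [P → ) ) b .] }  — reduce

I9 contains reduce item [L → P ) Y .] and shift items [L → . b P], [L → . f L], [P → . ) ) b] — shift-reduce conflict.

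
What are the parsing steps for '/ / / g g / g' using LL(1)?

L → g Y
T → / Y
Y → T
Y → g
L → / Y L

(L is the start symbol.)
Stack is shown with the top on the left.

Stack    Input            Action
--------------------------------
L $      / / / g g / g $  output L → / Y L
/ Y L $  / / / g g / g $  match '/'
Y L $    / / g g / g $    output Y → T
T L $    / / g g / g $    output T → / Y
/ Y L $  / / g g / g $    match '/'
Y L $    / g g / g $      output Y → T
T L $    / g g / g $      output T → / Y
/ Y L $  / g g / g $      match '/'
Y L $    g g / g $        output Y → g
g L $    g g / g $        match 'g'
L $      g / g $          output L → g Y
g Y $    g / g $          match 'g'
Y $      / g $            output Y → T
T $      / g $            output T → / Y
/ Y $    / g $            match '/'
Y $      g $              output Y → g
g $      g $              match 'g'
$        $                accept

The string is accepted.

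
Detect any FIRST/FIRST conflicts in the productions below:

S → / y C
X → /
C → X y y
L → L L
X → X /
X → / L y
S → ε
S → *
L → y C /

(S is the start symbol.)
Yes. X → '/' / X → X '/' on { '/' }; X → '/' / X → '/' L y on { '/' }; X → X '/' / X → '/' L y on { '/' }; L → L L / L → y C '/' on { 'y' }

FIRST sets of the non-terminals at (or reachable through a nullable prefix from) the front of some alternative:
  FIRST(X) = { '/' }
  FIRST(L) = { 'y' }

Productions for S:
  S → / y C: FIRST = { '/' }
  S → ε: FIRST = { ε }
  S → *: FIRST = { '*' }
Productions for X:
  X → /: FIRST = { '/' }
  X → X /: FIRST = { '/' }
  X → / L y: FIRST = { '/' }
Productions for L:
  L → L L: FIRST = { 'y' }
  L → y C /: FIRST = { 'y' }
C has only one production, so no FIRST/FIRST conflict is possible there.

Conflict for X: X → / and X → X /
  Overlap: { '/' }
Conflict for X: X → / and X → / L y
  Overlap: { '/' }
Conflict for X: X → X / and X → / L y
  Overlap: { '/' }
Conflict for L: L → L L and L → y C /
  Overlap: { 'y' }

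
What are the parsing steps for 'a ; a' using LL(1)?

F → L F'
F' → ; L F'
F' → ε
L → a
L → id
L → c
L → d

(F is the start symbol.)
Stack is shown with the top on the left.

Stack     Input    Action
-------------------------
F $       a ; a $  output F → L F'
L F' $    a ; a $  output L → a
a F' $    a ; a $  match 'a'
F' $      ; a $    output F' → ; L F'
; L F' $  ; a $    match ';'
L F' $    a $      output L → a
a F' $    a $      match 'a'
F' $      $        output F' → ε
$         $        accept

The string is accepted.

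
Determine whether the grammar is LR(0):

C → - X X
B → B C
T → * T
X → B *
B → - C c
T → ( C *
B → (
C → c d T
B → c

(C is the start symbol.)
Augment with C' → C and build the canonical LR(0) collection (I0 = CLOSURE({[C' → . C]}), then GOTO on every symbol after a dot until no new states appear). It has 21 states:
  I0: { [C → . - X X], [C → . c d T], [C' → . C] }  — shift
  I1: { [B → . (], [B → . - C c], [B → . B C], [B → . c], [C → - . X X], [X → . B *] }  — shift
  I2: { [C' → C .] }  — accept
  I3: { [C → c . d T] }  — shift
  I4: { [C → c d . T], [T → . ( C *], [T → . * T] }  — shift
  I5: { [C → . - X X], [C → . c d T], [T → ( . C *] }  — shift
  I6: { [T → * . T], [T → . ( C *], [T → . * T] }  — shift
  I7: { [C → c d T .] }  — reduce
  I8: { [T → * T .] }  — reduce
  I9: { [T → ( C . *] }  — shift
  I10: { [T → ( C * .] }  — reduce
  I11: { [B → ( .] }  — reduce
  I12: { [B → - . C c], [C → . - X X], [C → . c d T] }  — shift
  I13: { [B → B . C], [C → . - X X], [C → . c d T], [X → B . *] }  — shift
  I14: { [B → . (], [B → . - C c], [B → . B C], [B → . c], [C → - X . X], [X → . B *] }  — shift
  I15: { [B → c .] }  — reduce
  I16: { [C → - X X .] }  — reduce
  I17: { [X → B * .] }  — reduce
  I18: { [B → B C .] }  — reduce
  I19: { [B → - C . c] }  — shift
  I20: { [B → - C c .] }  — reduce

Every state is either a pure shift/goto state or contains exactly one complete item and nothing to shift — no conflicts. The grammar is LR(0).

Answer: Yes, the grammar is LR(0)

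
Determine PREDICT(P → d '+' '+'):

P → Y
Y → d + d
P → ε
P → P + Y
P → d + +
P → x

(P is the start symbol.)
{ 'd' }

PREDICT(P → d '+' '+') = (FIRST(RHS) \ {ε}) ∪ (FOLLOW(P) if ε ∈ FIRST(RHS), i.e. RHS ⇒* ε)
FIRST(d '+' '+') = { 'd' }
ε ∉ FIRST(d '+' '+'), so FOLLOW(P) is not added.
PREDICT(P → d '+' '+') = { 'd' }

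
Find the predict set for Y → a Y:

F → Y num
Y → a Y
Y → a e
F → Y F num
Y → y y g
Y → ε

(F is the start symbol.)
PREDICT(Y → a Y) = (FIRST(RHS) \ {ε}) ∪ (FOLLOW(Y) if ε ∈ FIRST(RHS), i.e. RHS ⇒* ε)
FIRST(a Y) = { 'a' }
ε ∉ FIRST(a Y), so FOLLOW(Y) is not added.
PREDICT(Y → a Y) = { 'a' }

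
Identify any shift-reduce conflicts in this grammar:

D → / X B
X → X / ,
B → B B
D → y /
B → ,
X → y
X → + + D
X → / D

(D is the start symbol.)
A shift-reduce conflict occurs when an LR(0) state has both:
  - a complete (reduce) item [A → α .] (dot at the end), and
  - a shift item [B → β . c γ] (dot before a terminal).

Augment with D' → D and build the canonical LR(0) collection (I0 = CLOSURE({[D' → . D]}), then GOTO on every symbol after a dot until no new states appear). It has 17 states:
  I0: { [D → . / X B], [D → . y /], [D' → . D] }  — shift
  I1: { [D → / . X B], [X → . + + D], [X → . / D], [X → . X / ,], [X → . y] }  — shift
  I2: { [D' → D .] }  — accept
  I3: { [D → y . /] }  — shift
  I4: { [D → y / .] }  — reduce
  I5: { [X → + . + D] }  — shift
  I6: { [D → . / X B], [D → . y /], [X → / . D] }  — shift
  I7: { [B → . ,], [B → . B B], [D → / X . B], [X → X . / ,] }  — shift
  I8: { [X → y .] }  — reduce
  I9: { [B → , .] }  — reduce
  I10: { [X → X / . ,] }  — shift
  I11: { [B → . ,], [B → . B B], [B → B . B], [D → / X B .] }  — shift, reduce
  I12: { [B → . ,], [B → . B B], [B → B . B], [B → B B .] }  — shift, reduce
  I13: { [X → X / , .] }  — reduce
  I14: { [X → / D .] }  — reduce
  I15: { [D → . / X B], [D → . y /], [X → + + . D] }  — shift
  I16: { [X → + + D .] }  — reduce

I11 contains reduce item [D → / X B .] and shift item [B → . ,] — shift-reduce conflict.
I12 contains reduce item [B → B B .] and shift item [B → . ,] — shift-reduce conflict.

Answer: Yes — I11: [D → / X B .] vs [B → . ,]; I12: [B → B B .] vs [B → . ,]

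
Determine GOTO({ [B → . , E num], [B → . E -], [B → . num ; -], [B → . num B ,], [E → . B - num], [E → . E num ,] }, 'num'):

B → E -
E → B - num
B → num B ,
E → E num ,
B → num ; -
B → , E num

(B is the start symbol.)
{ [B → . , E num], [B → . E -], [B → . num ; -], [B → . num B ,], [B → num . ; -], [B → num . B ,], [E → . B - num], [E → . E num ,] }

GOTO(I, 'num') = CLOSURE({ [A → αX.β] : [A → α.Xβ] ∈ I, X = 'num' })

Items with dot before 'num', with the dot advanced:
  [B → . num ; -] → [B → num . ; -]
  [B → . num B ,] → [B → num . B ,]
Closure of the advanced items:
  [B → num . B ,] has the dot before B: add [B → . E -], [B → . num B ,], [B → . num ; -], [B → . , E num]
  [B → . E -] has the dot before E: add [E → . B - num], [E → . E num ,]

GOTO = { [B → . , E num], [B → . E -], [B → . num ; -], [B → . num B ,], [B → num . ; -], [B → num . B ,], [E → . B - num], [E → . E num ,] }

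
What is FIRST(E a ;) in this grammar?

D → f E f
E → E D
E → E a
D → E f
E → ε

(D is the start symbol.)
{ 'a', 'f' }

FIRST sets of the non-terminals involved (from the grammar, by fixed-point iteration):
  FIRST(E) = { 'a', 'f', ε }

To compute FIRST(E a ;), process the symbols left to right:
Symbol E is a non-terminal. Add FIRST(E) \ {ε} = { 'a', 'f' }
E is nullable (ε ∈ FIRST(E)), continue to the next symbol.
Symbol a is a terminal. Add 'a' and stop.
FIRST(E a ;) = { 'a', 'f' }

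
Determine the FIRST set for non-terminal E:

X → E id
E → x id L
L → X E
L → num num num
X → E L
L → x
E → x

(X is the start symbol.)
To compute FIRST(E), examine every production with E on the left-hand side, reading each right-hand side left to right until a non-nullable symbol is reached.

From E → x id L:
  - x is a terminal: add 'x' and stop
From E → x:
  - x is a terminal: add 'x' and stop

Collecting: FIRST(E) = { 'x' }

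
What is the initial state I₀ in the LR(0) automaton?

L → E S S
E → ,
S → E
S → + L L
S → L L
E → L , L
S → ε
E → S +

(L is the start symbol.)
{ [E → . ,], [E → . L , L], [E → . S +], [L → . E S S], [L' → . L], [S → . + L L], [S → . E], [S → . L L], [S → .] }

First, augment the grammar with L' → L
I₀ = CLOSURE({ [L' → . L] }):
  [L' → . L] has the dot before L: add [L → . E S S]
  [L → . E S S] has the dot before E: add [E → . ,], [E → . L , L], [E → . S +]
  [E → . S +] has the dot before S: add [S → . E], [S → . + L L], [S → . L L], [S → .]
No further items can be added.

I₀ = { [E → . ,], [E → . L , L], [E → . S +], [L → . E S S], [L' → . L], [S → . + L L], [S → . E], [S → . L L], [S → .] }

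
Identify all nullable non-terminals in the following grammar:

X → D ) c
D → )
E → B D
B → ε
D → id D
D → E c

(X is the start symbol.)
{ 'B' }

A non-terminal is nullable if it can derive ε (the empty string): either it has an ε-production, or it has a production whose right-hand side consists entirely of nullable non-terminals.

ε-productions: B → ε
So B is immediately nullable.
No further non-terminal can be added: every production for the remaining non-terminals contains a terminal or a non-nullable non-terminal.
Nullable = { 'B' }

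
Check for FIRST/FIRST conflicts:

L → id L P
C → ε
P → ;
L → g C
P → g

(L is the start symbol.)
Productions for L:
  L → id L P: FIRST = { 'id' }
  L → g C: FIRST = { 'g' }
Productions for P:
  P → ;: FIRST = { ';' }
  P → g: FIRST = { 'g' }
C has only one production, so no FIRST/FIRST conflict is possible there.

All alternatives of each non-terminal have pairwise disjoint FIRST sets.

Answer: No FIRST/FIRST conflicts.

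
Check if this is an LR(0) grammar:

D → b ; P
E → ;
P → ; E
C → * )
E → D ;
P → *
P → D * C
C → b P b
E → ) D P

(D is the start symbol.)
Augment with D' → D and build the canonical LR(0) collection (I0 = CLOSURE({[D' → . D]}), then GOTO on every symbol after a dot until no new states appear). It has 22 states:
  I0: { [D → . b ; P], [D' → . D] }  — shift
  I1: { [D' → D .] }  — accept
  I2: { [D → b . ; P] }  — shift
  I3: { [D → . b ; P], [D → b ; . P], [P → . *], [P → . ; E], [P → . D * C] }  — shift
  I4: { [P → * .] }  — reduce
  I5: { [D → . b ; P], [E → . ) D P], [E → . ;], [E → . D ;], [P → ; . E] }  — shift
  I6: { [P → D . * C] }  — shift
  I7: { [D → b ; P .] }  — reduce
  I8: { [C → . * )], [C → . b P b], [P → D * . C] }  — shift
  I9: { [C → * . )] }  — shift
  I10: { [P → D * C .] }  — reduce
  I11: { [C → b . P b], [D → . b ; P], [P → . *], [P → . ; E], [P → . D * C] }  — shift
  I12: { [C → b P . b] }  — shift
  I13: { [C → b P b .] }  — reduce
  I14: { [C → * ) .] }  — reduce
  I15: { [D → . b ; P], [E → ) . D P] }  — shift
  I16: { [E → ; .] }  — reduce
  I17: { [E → D . ;] }  — shift
  I18: { [P → ; E .] }  — reduce
  I19: { [E → D ; .] }  — reduce
  I20: { [D → . b ; P], [E → ) D . P], [P → . *], [P → . ; E], [P → . D * C] }  — shift
  I21: { [E → ) D P .] }  — reduce

Every state is either a pure shift/goto state or contains exactly one complete item and nothing to shift — no conflicts. The grammar is LR(0).

Answer: Yes, the grammar is LR(0)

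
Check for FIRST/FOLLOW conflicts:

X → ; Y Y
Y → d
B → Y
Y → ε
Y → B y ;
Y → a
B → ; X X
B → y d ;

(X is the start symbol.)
Nullable non-terminals: B, Y.
FIRST sets used below: FIRST(Y) = { ';', 'a', 'd', 'y', ε }, FIRST(B) = { ';', 'a', 'd', 'y', ε }

B: nullable alternative(s) B → Y; FOLLOW(B) = { 'y' }
  B → Y: FIRST \ {ε} = { ';', 'a', 'd', 'y' } — this is the only nullable alternative, skip
  B → ; X X: FIRST \ {ε} = { ';' } — disjoint from FOLLOW(B)
  B → y d ;: FIRST \ {ε} = { 'y' } — overlaps FOLLOW(B) on { 'y' }: CONFLICT

Y: nullable alternative(s) Y → ε; FOLLOW(Y) = { $, ';', 'a', 'd', 'y' }
  Y → d: FIRST \ {ε} = { 'd' } — overlaps FOLLOW(Y) on { 'd' }: CONFLICT
  Y → ε: FIRST \ {ε} = { } — this is the only nullable alternative, skip
  Y → B y ;: FIRST \ {ε} = { ';', 'a', 'd', 'y' } — overlaps FOLLOW(Y) on { ';', 'a', 'd', 'y' }: CONFLICT
  Y → a: FIRST \ {ε} = { 'a' } — overlaps FOLLOW(Y) on { 'a' }: CONFLICT

X has no nullable alternative, so no FIRST/FOLLOW check is needed there.

So the grammar has 4 FIRST/FOLLOW conflicts (marked CONFLICT above).

Answer: Yes. Y → d with FOLLOW(Y) on { 'd' }; Y → B y ';' with FOLLOW(Y) on { ';', 'a', 'd', 'y' }; Y → a with FOLLOW(Y) on { 'a' }; B → y d ';' with FOLLOW(B) on { 'y' }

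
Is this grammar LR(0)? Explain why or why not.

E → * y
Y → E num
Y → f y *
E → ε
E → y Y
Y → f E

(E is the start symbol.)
No. Shift-reduce conflict between [E → .] and [E → . * y]

A grammar is LR(0) if no state in the canonical LR(0) collection has:
  - both a shift item (dot before a terminal) and a complete item (shift-reduce conflict), or
  - two or more complete items (reduce-reduce conflict; the accept item [E' → E .] counts as a complete item here).

Augment with E' → E and build the canonical LR(0) collection (I0 = CLOSURE({[E' → . E]}), then GOTO on every symbol after a dot until no new states appear). It has 12 states:
  I0: { [E → . * y], [E → . y Y], [E → .], [E' → . E] }  — shift, reduce
  I1: { [E → * . y] }  — shift
  I2: { [E' → E .] }  — accept
  I3: { [E → . * y], [E → . y Y], [E → .], [E → y . Y], [Y → . E num], [Y → . f E], [Y → . f y *] }  — shift, reduce
  I4: { [Y → E . num] }  — shift
  I5: { [E → y Y .] }  — reduce
  I6: { [E → . * y], [E → . y Y], [E → .], [Y → f . E], [Y → f . y *] }  — shift, reduce
  I7: { [Y → f E .] }  — reduce
  I8: { [E → . * y], [E → . y Y], [E → .], [E → y . Y], [Y → . E num], [Y → . f E], [Y → . f y *], [Y → f y . *] }  — shift, reduce
  I9: { [E → * . y], [Y → f y * .] }  — shift, reduce
  I10: { [E → * y .] }  — reduce
  I11: { [Y → E num .] }  — reduce

Conflict in state I0:
  Shift-reduce conflict between [E → .] and [E → . * y]
So the grammar is NOT LR(0).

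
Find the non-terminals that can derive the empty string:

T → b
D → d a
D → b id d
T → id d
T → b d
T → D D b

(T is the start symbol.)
None

There are no ε-productions, so no non-terminal can derive ε.
No non-terminals are nullable.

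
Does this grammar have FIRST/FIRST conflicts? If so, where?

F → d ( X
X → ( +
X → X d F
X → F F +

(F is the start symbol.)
Yes. X → '(' '+' / X → X d F on { '(' }; X → X d F / X → F F '+' on { 'd' }

A FIRST/FIRST conflict occurs when two productions N → α and N → β for the same non-terminal have FIRST(α) ∩ FIRST(β) ≠ ∅ (with ε ∈ FIRST of a nullable right-hand side, so two nullable alternatives also conflict).

FIRST sets of the non-terminals at (or reachable through a nullable prefix from) the front of some alternative:
  FIRST(X) = { '(', 'd' }
  FIRST(F) = { 'd' }

Productions for X:
  X → ( +: FIRST = { '(' }
  X → X d F: FIRST = { '(', 'd' }
  X → F F +: FIRST = { 'd' }
F has only one production, so no FIRST/FIRST conflict is possible there.

Conflict for X: X → ( + and X → X d F
  Overlap: { '(' }
Conflict for X: X → X d F and X → F F +
  Overlap: { 'd' }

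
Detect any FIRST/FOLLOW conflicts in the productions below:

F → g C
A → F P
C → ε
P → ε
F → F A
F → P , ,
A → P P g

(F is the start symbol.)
No FIRST/FOLLOW conflicts.

A FIRST/FOLLOW conflict occurs when a non-terminal N has a nullable alternative N → β (β ⇒* ε) and another alternative N → α with FIRST(α) ∩ FOLLOW(N) ≠ ∅: on such a lookahead the parser cannot decide between expanding α and letting N vanish via β.

Nullable non-terminals: C, P.
C has a nullable alternative but only one production, so nothing to check.
P has a nullable alternative but only one production, so nothing to check.

A, F have no nullable alternative, so no FIRST/FOLLOW check is needed there.

No FIRST/FOLLOW conflicts found.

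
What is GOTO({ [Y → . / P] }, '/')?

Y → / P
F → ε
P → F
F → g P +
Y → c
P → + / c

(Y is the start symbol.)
{ [F → . g P +], [F → .], [P → . + / c], [P → . F], [Y → / . P] }

GOTO(I, '/') = CLOSURE({ [A → αX.β] : [A → α.Xβ] ∈ I, X = '/' })

Items with dot before '/', with the dot advanced:
  [Y → . / P] → [Y → / . P]
Closure of the advanced items:
  [Y → / . P] has the dot before P: add [P → . F], [P → . + / c]
  [P → . F] has the dot before F: add [F → .], [F → . g P +]

GOTO = { [F → . g P +], [F → .], [P → . + / c], [P → . F], [Y → / . P] }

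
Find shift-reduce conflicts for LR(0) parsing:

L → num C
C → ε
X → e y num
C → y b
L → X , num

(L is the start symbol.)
A shift-reduce conflict occurs when an LR(0) state has both:
  - a complete (reduce) item [A → α .] (dot at the end), and
  - a shift item [B → β . c γ] (dot before a terminal).

Augment with L' → L and build the canonical LR(0) collection (I0 = CLOSURE({[L' → . L]}), then GOTO on every symbol after a dot until no new states appear). It has 12 states:
  I0: { [L → . X , num], [L → . num C], [L' → . L], [X → . e y num] }  — shift
  I1: { [L' → L .] }  — accept
  I2: { [L → X . , num] }  — shift
  I3: { [X → e . y num] }  — shift
  I4: { [C → . y b], [C → .], [L → num . C] }  — shift, reduce
  I5: { [L → num C .] }  — reduce
  I6: { [C → y . b] }  — shift
  I7: { [C → y b .] }  — reduce
  I8: { [X → e y . num] }  — shift
  I9: { [X → e y num .] }  — reduce
  I10: { [L → X , . num] }  — shift
  I11: { [L → X , num .] }  — reduce

I4 contains reduce item [C → .] and shift item [C → . y b] — shift-reduce conflict.

Answer: Yes — I4: [C → .] vs [C → . y b]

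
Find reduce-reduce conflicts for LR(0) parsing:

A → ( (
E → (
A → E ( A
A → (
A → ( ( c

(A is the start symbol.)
Yes — I1: [A → ( .] vs [E → ( .]

A reduce-reduce conflict occurs when an LR(0) state has two complete items [A → α .] and [B → β .] — both call for a reduction, and with no lookahead the parser cannot choose between them.

Augment with A' → A and build the canonical LR(0) collection (I0 = CLOSURE({[A' → . A]}), then GOTO on every symbol after a dot until no new states appear). It has 8 states:
  I0: { [A → . ( ( c], [A → . ( (], [A → . (], [A → . E ( A], [A' → . A], [E → . (] }  — shift
  I1: { [A → ( . ( c], [A → ( . (], [A → ( .], [E → ( .] }  — shift, 2 reduces
  I2: { [A' → A .] }  — accept
  I3: { [A → E . ( A] }  — shift
  I4: { [A → . ( ( c], [A → . ( (], [A → . (], [A → . E ( A], [A → E ( . A], [E → . (] }  — shift
  I5: { [A → E ( A .] }  — reduce
  I6: { [A → ( ( . c], [A → ( ( .] }  — shift, reduce
  I7: { [A → ( ( c .] }  — reduce

I1 contains complete items [A → ( .], [E → ( .] — reduce-reduce conflict.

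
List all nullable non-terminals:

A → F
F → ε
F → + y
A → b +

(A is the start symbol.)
A non-terminal is nullable if it can derive ε (the empty string): either it has an ε-production, or it has a production whose right-hand side consists entirely of nullable non-terminals.

ε-productions: F → ε
So F is immediately nullable.
A → F: every symbol on the right is nullable, so A is nullable too.
Every non-terminal is now nullable.
Nullable = { 'A', 'F' }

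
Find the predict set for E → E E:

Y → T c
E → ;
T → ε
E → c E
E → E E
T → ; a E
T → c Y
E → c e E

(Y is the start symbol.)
{ ';', 'c' }

PREDICT(E → E E) = (FIRST(RHS) \ {ε}) ∪ (FOLLOW(E) if ε ∈ FIRST(RHS), i.e. RHS ⇒* ε)
FIRST(E) = { ';', 'c' }
FIRST(E E) = { ';', 'c' }
ε ∉ FIRST(E E), so FOLLOW(E) is not added.
PREDICT(E → E E) = { ';', 'c' }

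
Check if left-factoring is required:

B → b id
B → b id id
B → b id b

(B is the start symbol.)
Yes, B has productions with common prefix 'b id'

Left-factoring is needed when two productions for the same non-terminal
share a common prefix on the right-hand side.

Productions for B:
  B → b id
  B → b id id
  B → b id b

Found common prefix 'b id' in productions for B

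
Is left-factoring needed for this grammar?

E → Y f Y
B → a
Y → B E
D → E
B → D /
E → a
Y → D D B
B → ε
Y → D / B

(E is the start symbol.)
Left-factoring is needed when two productions for the same non-terminal
share a common prefix on the right-hand side.

Productions for E:
  E → Y f Y
  E → a
Productions for B:
  B → a
  B → D /
  B → ε
Productions for Y:
  Y → B E
  Y → D D B
  Y → D / B

Found common prefix 'D' in productions for Y

Answer: Yes, Y has productions with common prefix 'D'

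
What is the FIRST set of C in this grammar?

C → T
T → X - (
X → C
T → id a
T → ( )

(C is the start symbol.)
FIRST sets of the other non-terminals involved (by the same procedure, iterated to a fixed point):
  FIRST(T) = { '(', 'id' }

From C → T:
  - T is a non-terminal: add FIRST(T) \ {ε} = { '(', 'id' }
    T is not nullable, so stop

Collecting: FIRST(C) = { '(', 'id' }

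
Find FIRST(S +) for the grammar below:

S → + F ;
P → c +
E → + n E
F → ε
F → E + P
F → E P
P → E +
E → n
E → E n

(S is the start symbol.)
FIRST sets of the non-terminals involved (from the grammar, by fixed-point iteration):
  FIRST(S) = { '+' }

To compute FIRST(S +), process the symbols left to right:
Symbol S is a non-terminal. Add FIRST(S) \ {ε} = { '+' }
S is not nullable (ε ∉ FIRST(S)), so stop here.
FIRST(S +) = { '+' }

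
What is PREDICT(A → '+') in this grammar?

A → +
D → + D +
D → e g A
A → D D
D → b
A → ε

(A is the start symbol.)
{ '+' }

PREDICT(A → '+') = (FIRST(RHS) \ {ε}) ∪ (FOLLOW(A) if ε ∈ FIRST(RHS), i.e. RHS ⇒* ε)
FIRST('+') = { '+' }
ε ∉ FIRST('+'), so FOLLOW(A) is not added.
PREDICT(A → '+') = { '+' }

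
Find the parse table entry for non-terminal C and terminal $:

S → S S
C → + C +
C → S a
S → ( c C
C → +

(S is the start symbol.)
To find M[C, $], we find productions for C where $ is in the predict set (PREDICT(N → α) = (FIRST(α) \ {ε}) ∪ (FOLLOW(N) if α ⇒* ε)).

Relevant sets:
  FIRST(S) = { '(' }

C → + C +: PREDICT = { '+' }
C → S a: PREDICT = { '(' }
C → +: PREDICT = { '+' }

M[C, $] is empty (no production applies)

Answer: Empty (error entry)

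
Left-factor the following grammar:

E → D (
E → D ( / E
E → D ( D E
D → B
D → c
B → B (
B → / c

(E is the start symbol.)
Left-factoring transforms A → αβ₁ | αβ₂ into A → αA' and A' → β₁ | β₂
(α is the longest common prefix among the alternatives). Repeat until
no nonterminal has two alternatives with a common prefix.

Round 1: E has alternatives sharing prefix 'D ('. Introduce E': E → D ( E'
  Add: E' → ε
  Add: E' → / E
  Add: E' → D E

No remaining common prefixes — done.

Resulting grammar:
E → D ( E'
E' → ε
E' → / E
E' → D E
D → B
D → c
B → B (
B → / c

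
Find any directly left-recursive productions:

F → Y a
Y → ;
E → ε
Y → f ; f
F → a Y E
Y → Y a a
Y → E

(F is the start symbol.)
Direct left recursion occurs when N → N α for some non-terminal N (the right-hand side begins with the left-hand side itself).

F → Y a: starts with Y
Y → ;: starts with ';'
E → ε: starts with ε
Y → f ; f: starts with f
F → a Y E: starts with a
Y → Y a a: LEFT RECURSIVE (starts with Y)
Y → E: starts with E

The grammar has direct left recursion on: Y.

Answer: Yes, Y is left-recursive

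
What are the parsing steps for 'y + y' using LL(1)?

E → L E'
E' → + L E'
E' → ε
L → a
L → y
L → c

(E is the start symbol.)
Stack is shown with the top on the left.

Stack     Input    Action
-------------------------
E $       y + y $  output E → L E'
L E' $    y + y $  output L → y
y E' $    y + y $  match 'y'
E' $      + y $    output E' → + L E'
+ L E' $  + y $    match '+'
L E' $    y $      output L → y
y E' $    y $      match 'y'
E' $      $        output E' → ε
$         $        accept

The string is accepted.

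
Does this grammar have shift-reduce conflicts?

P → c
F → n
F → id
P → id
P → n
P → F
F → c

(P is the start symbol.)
No shift-reduce conflicts

A shift-reduce conflict occurs when an LR(0) state has both:
  - a complete (reduce) item [A → α .] (dot at the end), and
  - a shift item [B → β . c γ] (dot before a terminal).

Augment with P' → P and build the canonical LR(0) collection (I0 = CLOSURE({[P' → . P]}), then GOTO on every symbol after a dot until no new states appear). It has 6 states:
  I0: { [F → . c], [F → . id], [F → . n], [P → . F], [P → . c], [P → . id], [P → . n], [P' → . P] }  — shift
  I1: { [P → F .] }  — reduce
  I2: { [P' → P .] }  — accept
  I3: { [F → c .], [P → c .] }  — 2 reduces
  I4: { [F → id .], [P → id .] }  — 2 reduces
  I5: { [F → n .], [P → n .] }  — 2 reduces

No state contains both a complete item and a shift item.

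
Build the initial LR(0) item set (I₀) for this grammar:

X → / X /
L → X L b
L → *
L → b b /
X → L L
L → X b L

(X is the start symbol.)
{ [L → . *], [L → . X L b], [L → . X b L], [L → . b b /], [X → . / X /], [X → . L L], [X' → . X] }

First, augment the grammar with X' → X
I₀ = CLOSURE({ [X' → . X] }):
  [X' → . X] has the dot before X: add [X → . / X /], [X → . L L]
  [X → . L L] has the dot before L: add [L → . X L b], [L → . *], [L → . b b /], [L → . X b L]
No further items can be added.

I₀ = { [L → . *], [L → . X L b], [L → . X b L], [L → . b b /], [X → . / X /], [X → . L L], [X' → . X] }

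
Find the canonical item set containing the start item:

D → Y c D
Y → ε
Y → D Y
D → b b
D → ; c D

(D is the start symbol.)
{ [D → . ; c D], [D → . Y c D], [D → . b b], [D' → . D], [Y → . D Y], [Y → .] }

First, augment the grammar with D' → D
I₀ = CLOSURE({ [D' → . D] }):
  [D' → . D] has the dot before D: add [D → . Y c D], [D → . b b], [D → . ; c D]
  [D → . Y c D] has the dot before Y: add [Y → .], [Y → . D Y]
No further items can be added.

I₀ = { [D → . ; c D], [D → . Y c D], [D → . b b], [D' → . D], [Y → . D Y], [Y → .] }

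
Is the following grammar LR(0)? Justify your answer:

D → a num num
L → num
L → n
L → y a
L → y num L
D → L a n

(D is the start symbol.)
Yes, the grammar is LR(0)

A grammar is LR(0) if no state in the canonical LR(0) collection has:
  - both a shift item (dot before a terminal) and a complete item (shift-reduce conflict), or
  - two or more complete items (reduce-reduce conflict; the accept item [D' → D .] counts as a complete item here).

Augment with D' → D and build the canonical LR(0) collection (I0 = CLOSURE({[D' → . D]}), then GOTO on every symbol after a dot until no new states appear). It has 14 states:
  I0: { [D → . L a n], [D → . a num num], [D' → . D], [L → . n], [L → . num], [L → . y a], [L → . y num L] }  — shift
  I1: { [D' → D .] }  — accept
  I2: { [D → L . a n] }  — shift
  I3: { [D → a . num num] }  — shift
  I4: { [L → n .] }  — reduce
  I5: { [L → num .] }  — reduce
  I6: { [L → y . a], [L → y . num L] }  — shift
  I7: { [L → y a .] }  — reduce
  I8: { [L → . n], [L → . num], [L → . y a], [L → . y num L], [L → y num . L] }  — shift
  I9: { [L → y num L .] }  — reduce
  I10: { [D → a num . num] }  — shift
  I11: { [D → a num num .] }  — reduce
  I12: { [D → L a . n] }  — shift
  I13: { [D → L a n .] }  — reduce

Every state is either a pure shift/goto state or contains exactly one complete item and nothing to shift — no conflicts. The grammar is LR(0).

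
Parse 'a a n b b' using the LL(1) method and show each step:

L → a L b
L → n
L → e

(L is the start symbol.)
Stack is shown with the top on the left.

Stack      Input        Action
------------------------------
L $        a a n b b $  output L → a L b
a L b $    a a n b b $  match 'a'
L b $      a n b b $    output L → a L b
a L b b $  a n b b $    match 'a'
L b b $    n b b $      output L → n
n b b $    n b b $      match 'n'
b b $      b b $        match 'b'
b $        b $          match 'b'
$          $            accept

The string is accepted.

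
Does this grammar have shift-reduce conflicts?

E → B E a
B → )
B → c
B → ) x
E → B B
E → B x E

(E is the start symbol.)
Yes — I1: [B → ) .] vs [B → ) . x]; I5: [E → B B .] vs [B → . )]

Augment with E' → E and build the canonical LR(0) collection (I0 = CLOSURE({[E' → . E]}), then GOTO on every symbol after a dot until no new states appear). It has 11 states:
  I0: { [B → . ) x], [B → . )], [B → . c], [E → . B B], [E → . B E a], [E → . B x E], [E' → . E] }  — shift
  I1: { [B → ) . x], [B → ) .] }  — shift, reduce
  I2: { [B → . ) x], [B → . )], [B → . c], [E → . B B], [E → . B E a], [E → . B x E], [E → B . B], [E → B . E a], [E → B . x E] }  — shift
  I3: { [E' → E .] }  — accept
  I4: { [B → c .] }  — reduce
  I5: { [B → . ) x], [B → . )], [B → . c], [E → . B B], [E → . B E a], [E → . B x E], [E → B . B], [E → B . E a], [E → B . x E], [E → B B .] }  — shift, reduce
  I6: { [E → B E . a] }  — shift
  I7: { [B → . ) x], [B → . )], [B → . c], [E → . B B], [E → . B E a], [E → . B x E], [E → B x . E] }  — shift
  I8: { [E → B x E .] }  — reduce
  I9: { [E → B E a .] }  — reduce
  I10: { [B → ) x .] }  — reduce

I1 contains reduce item [B → ) .] and shift item [B → ) . x] — shift-reduce conflict.
I5 contains reduce item [E → B B .] and shift items [B → . )], [B → . ) x], [B → . c], [E → B . x E] — shift-reduce conflict.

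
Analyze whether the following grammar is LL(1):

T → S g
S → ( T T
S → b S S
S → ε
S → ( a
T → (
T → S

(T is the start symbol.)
No. Predict set conflict for T: { '(' }

A grammar is LL(1) if for each non-terminal N with multiple productions, the predict sets of those productions are pairwise disjoint, where PREDICT(N → α) = (FIRST(α) \ {ε}) ∪ (FOLLOW(N) if α ⇒* ε).

Relevant sets:
  FIRST(S) = { '(', 'b', ε }
  FOLLOW(T) = { $, '(', 'b', 'g' }
  FOLLOW(S) = { $, '(', 'b', 'g' }

For T:
  PREDICT(T → S g) = { '(', 'b', 'g' }
  PREDICT(T → '(') = { '(' }
  PREDICT(T → S) = { $, '(', 'b', 'g' }
For S:
  PREDICT(S → '(' T T) = { '(' }
  PREDICT(S → b S S) = { 'b' }
  PREDICT(S → ε) = { $, '(', 'b', 'g' }
  PREDICT(S → '(' a) = { '(' }

Conflict found: Predict set conflict for T: { '(' }
The grammar is NOT LL(1).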